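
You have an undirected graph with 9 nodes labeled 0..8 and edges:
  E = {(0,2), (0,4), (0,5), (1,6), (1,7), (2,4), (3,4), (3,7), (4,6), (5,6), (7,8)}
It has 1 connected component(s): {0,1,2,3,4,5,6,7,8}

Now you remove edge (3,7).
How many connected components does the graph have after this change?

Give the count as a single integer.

Initial component count: 1
Remove (3,7): not a bridge. Count unchanged: 1.
  After removal, components: {0,1,2,3,4,5,6,7,8}
New component count: 1

Answer: 1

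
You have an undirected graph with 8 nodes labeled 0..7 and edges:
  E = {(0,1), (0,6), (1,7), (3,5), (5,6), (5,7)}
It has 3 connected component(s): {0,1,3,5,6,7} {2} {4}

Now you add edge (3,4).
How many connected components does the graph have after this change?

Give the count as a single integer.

Initial component count: 3
Add (3,4): merges two components. Count decreases: 3 -> 2.
New component count: 2

Answer: 2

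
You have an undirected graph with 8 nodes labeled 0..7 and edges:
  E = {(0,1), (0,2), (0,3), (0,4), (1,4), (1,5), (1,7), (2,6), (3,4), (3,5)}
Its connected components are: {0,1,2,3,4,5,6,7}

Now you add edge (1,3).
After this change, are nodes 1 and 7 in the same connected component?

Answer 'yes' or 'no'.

Answer: yes

Derivation:
Initial components: {0,1,2,3,4,5,6,7}
Adding edge (1,3): both already in same component {0,1,2,3,4,5,6,7}. No change.
New components: {0,1,2,3,4,5,6,7}
Are 1 and 7 in the same component? yes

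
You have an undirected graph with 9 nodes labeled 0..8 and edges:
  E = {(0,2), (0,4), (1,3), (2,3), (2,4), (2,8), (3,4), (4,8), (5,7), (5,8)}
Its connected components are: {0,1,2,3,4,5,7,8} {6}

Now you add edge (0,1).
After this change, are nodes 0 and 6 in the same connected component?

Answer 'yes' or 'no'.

Initial components: {0,1,2,3,4,5,7,8} {6}
Adding edge (0,1): both already in same component {0,1,2,3,4,5,7,8}. No change.
New components: {0,1,2,3,4,5,7,8} {6}
Are 0 and 6 in the same component? no

Answer: no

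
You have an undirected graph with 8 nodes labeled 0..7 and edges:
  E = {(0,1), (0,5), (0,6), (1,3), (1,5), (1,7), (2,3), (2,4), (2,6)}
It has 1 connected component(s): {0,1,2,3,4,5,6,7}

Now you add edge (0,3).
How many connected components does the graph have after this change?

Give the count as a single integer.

Initial component count: 1
Add (0,3): endpoints already in same component. Count unchanged: 1.
New component count: 1

Answer: 1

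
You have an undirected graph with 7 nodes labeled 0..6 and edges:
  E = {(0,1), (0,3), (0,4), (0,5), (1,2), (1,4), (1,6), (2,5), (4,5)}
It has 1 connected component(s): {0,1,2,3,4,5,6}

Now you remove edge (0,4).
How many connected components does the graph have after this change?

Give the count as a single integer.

Initial component count: 1
Remove (0,4): not a bridge. Count unchanged: 1.
  After removal, components: {0,1,2,3,4,5,6}
New component count: 1

Answer: 1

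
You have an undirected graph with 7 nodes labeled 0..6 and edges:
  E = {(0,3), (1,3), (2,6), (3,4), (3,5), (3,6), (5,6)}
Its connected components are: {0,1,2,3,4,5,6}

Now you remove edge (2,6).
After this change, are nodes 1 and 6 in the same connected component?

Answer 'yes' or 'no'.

Answer: yes

Derivation:
Initial components: {0,1,2,3,4,5,6}
Removing edge (2,6): it was a bridge — component count 1 -> 2.
New components: {0,1,3,4,5,6} {2}
Are 1 and 6 in the same component? yes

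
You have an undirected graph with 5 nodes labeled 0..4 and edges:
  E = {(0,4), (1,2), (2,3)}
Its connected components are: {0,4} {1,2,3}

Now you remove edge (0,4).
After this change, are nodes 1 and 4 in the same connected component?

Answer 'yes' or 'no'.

Initial components: {0,4} {1,2,3}
Removing edge (0,4): it was a bridge — component count 2 -> 3.
New components: {0} {1,2,3} {4}
Are 1 and 4 in the same component? no

Answer: no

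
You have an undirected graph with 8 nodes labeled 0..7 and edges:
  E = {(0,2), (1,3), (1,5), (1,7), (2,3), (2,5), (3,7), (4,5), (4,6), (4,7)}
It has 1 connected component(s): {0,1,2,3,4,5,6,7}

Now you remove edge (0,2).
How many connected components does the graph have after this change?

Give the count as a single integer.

Answer: 2

Derivation:
Initial component count: 1
Remove (0,2): it was a bridge. Count increases: 1 -> 2.
  After removal, components: {0} {1,2,3,4,5,6,7}
New component count: 2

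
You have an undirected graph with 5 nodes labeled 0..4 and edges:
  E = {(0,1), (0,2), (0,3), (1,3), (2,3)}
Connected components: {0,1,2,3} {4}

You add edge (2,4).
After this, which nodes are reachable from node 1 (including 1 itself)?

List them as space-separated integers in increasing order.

Answer: 0 1 2 3 4

Derivation:
Before: nodes reachable from 1: {0,1,2,3}
Adding (2,4): merges 1's component with another. Reachability grows.
After: nodes reachable from 1: {0,1,2,3,4}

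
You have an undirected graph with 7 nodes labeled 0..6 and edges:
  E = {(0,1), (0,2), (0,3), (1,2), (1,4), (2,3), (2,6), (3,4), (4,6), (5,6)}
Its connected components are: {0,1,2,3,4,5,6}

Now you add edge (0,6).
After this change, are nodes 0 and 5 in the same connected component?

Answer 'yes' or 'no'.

Initial components: {0,1,2,3,4,5,6}
Adding edge (0,6): both already in same component {0,1,2,3,4,5,6}. No change.
New components: {0,1,2,3,4,5,6}
Are 0 and 5 in the same component? yes

Answer: yes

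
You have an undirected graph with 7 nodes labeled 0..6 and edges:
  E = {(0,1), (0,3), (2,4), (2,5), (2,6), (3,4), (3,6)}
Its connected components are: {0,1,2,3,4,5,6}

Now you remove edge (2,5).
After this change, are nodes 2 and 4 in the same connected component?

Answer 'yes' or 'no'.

Answer: yes

Derivation:
Initial components: {0,1,2,3,4,5,6}
Removing edge (2,5): it was a bridge — component count 1 -> 2.
New components: {0,1,2,3,4,6} {5}
Are 2 and 4 in the same component? yes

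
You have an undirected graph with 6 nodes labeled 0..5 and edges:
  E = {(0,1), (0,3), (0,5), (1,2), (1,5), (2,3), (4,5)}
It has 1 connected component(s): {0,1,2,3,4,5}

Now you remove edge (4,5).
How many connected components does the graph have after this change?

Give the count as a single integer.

Answer: 2

Derivation:
Initial component count: 1
Remove (4,5): it was a bridge. Count increases: 1 -> 2.
  After removal, components: {0,1,2,3,5} {4}
New component count: 2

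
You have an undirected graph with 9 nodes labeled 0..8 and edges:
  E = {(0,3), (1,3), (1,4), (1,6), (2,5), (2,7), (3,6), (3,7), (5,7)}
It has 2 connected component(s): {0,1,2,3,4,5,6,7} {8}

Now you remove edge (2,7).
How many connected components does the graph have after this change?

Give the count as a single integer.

Answer: 2

Derivation:
Initial component count: 2
Remove (2,7): not a bridge. Count unchanged: 2.
  After removal, components: {0,1,2,3,4,5,6,7} {8}
New component count: 2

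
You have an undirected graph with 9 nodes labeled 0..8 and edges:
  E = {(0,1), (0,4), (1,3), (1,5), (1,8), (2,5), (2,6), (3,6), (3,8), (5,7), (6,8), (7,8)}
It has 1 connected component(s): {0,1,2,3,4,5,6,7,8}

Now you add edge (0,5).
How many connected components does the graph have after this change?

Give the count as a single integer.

Answer: 1

Derivation:
Initial component count: 1
Add (0,5): endpoints already in same component. Count unchanged: 1.
New component count: 1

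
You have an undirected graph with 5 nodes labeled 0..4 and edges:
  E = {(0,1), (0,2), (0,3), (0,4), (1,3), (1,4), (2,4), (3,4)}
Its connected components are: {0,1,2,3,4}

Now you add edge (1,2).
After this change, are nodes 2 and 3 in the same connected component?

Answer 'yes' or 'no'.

Answer: yes

Derivation:
Initial components: {0,1,2,3,4}
Adding edge (1,2): both already in same component {0,1,2,3,4}. No change.
New components: {0,1,2,3,4}
Are 2 and 3 in the same component? yes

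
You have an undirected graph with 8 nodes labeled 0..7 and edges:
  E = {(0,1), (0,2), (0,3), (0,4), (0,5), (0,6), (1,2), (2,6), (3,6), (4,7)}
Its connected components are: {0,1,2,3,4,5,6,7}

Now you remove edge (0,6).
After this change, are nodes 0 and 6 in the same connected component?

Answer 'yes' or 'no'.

Answer: yes

Derivation:
Initial components: {0,1,2,3,4,5,6,7}
Removing edge (0,6): not a bridge — component count unchanged at 1.
New components: {0,1,2,3,4,5,6,7}
Are 0 and 6 in the same component? yes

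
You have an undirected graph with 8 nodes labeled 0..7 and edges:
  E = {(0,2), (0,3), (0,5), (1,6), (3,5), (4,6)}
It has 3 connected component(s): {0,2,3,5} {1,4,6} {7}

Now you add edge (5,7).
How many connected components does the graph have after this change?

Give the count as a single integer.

Initial component count: 3
Add (5,7): merges two components. Count decreases: 3 -> 2.
New component count: 2

Answer: 2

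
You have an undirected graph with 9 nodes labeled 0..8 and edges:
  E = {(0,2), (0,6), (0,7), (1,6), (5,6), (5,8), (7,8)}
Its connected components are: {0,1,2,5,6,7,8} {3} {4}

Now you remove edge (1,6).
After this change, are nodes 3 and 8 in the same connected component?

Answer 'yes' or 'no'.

Answer: no

Derivation:
Initial components: {0,1,2,5,6,7,8} {3} {4}
Removing edge (1,6): it was a bridge — component count 3 -> 4.
New components: {0,2,5,6,7,8} {1} {3} {4}
Are 3 and 8 in the same component? no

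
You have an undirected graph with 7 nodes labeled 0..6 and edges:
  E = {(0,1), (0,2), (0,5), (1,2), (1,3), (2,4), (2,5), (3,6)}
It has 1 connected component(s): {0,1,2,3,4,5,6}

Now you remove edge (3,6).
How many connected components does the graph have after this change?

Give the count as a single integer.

Initial component count: 1
Remove (3,6): it was a bridge. Count increases: 1 -> 2.
  After removal, components: {0,1,2,3,4,5} {6}
New component count: 2

Answer: 2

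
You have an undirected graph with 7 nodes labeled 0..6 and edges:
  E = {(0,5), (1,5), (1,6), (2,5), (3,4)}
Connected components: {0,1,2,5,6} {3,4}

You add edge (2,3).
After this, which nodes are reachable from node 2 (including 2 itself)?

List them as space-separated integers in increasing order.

Answer: 0 1 2 3 4 5 6

Derivation:
Before: nodes reachable from 2: {0,1,2,5,6}
Adding (2,3): merges 2's component with another. Reachability grows.
After: nodes reachable from 2: {0,1,2,3,4,5,6}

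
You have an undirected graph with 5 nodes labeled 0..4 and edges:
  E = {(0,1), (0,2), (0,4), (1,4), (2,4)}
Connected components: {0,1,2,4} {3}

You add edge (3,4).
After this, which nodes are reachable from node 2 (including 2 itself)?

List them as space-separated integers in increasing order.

Answer: 0 1 2 3 4

Derivation:
Before: nodes reachable from 2: {0,1,2,4}
Adding (3,4): merges 2's component with another. Reachability grows.
After: nodes reachable from 2: {0,1,2,3,4}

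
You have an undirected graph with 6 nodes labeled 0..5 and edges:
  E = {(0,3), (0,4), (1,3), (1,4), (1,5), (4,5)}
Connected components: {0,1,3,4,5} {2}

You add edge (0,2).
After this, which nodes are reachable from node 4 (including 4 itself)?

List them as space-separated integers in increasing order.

Before: nodes reachable from 4: {0,1,3,4,5}
Adding (0,2): merges 4's component with another. Reachability grows.
After: nodes reachable from 4: {0,1,2,3,4,5}

Answer: 0 1 2 3 4 5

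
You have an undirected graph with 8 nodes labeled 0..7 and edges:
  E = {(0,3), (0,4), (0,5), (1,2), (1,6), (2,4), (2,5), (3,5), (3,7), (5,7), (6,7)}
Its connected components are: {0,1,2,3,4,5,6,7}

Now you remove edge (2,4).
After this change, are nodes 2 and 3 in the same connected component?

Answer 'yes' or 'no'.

Initial components: {0,1,2,3,4,5,6,7}
Removing edge (2,4): not a bridge — component count unchanged at 1.
New components: {0,1,2,3,4,5,6,7}
Are 2 and 3 in the same component? yes

Answer: yes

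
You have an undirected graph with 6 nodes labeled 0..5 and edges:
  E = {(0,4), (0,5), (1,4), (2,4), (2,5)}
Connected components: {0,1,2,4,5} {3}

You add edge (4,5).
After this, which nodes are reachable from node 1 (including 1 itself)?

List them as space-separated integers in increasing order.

Before: nodes reachable from 1: {0,1,2,4,5}
Adding (4,5): both endpoints already in same component. Reachability from 1 unchanged.
After: nodes reachable from 1: {0,1,2,4,5}

Answer: 0 1 2 4 5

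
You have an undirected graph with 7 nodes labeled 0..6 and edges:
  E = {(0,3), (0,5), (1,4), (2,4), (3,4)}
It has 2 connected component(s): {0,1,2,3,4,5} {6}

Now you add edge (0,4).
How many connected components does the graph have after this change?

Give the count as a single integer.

Initial component count: 2
Add (0,4): endpoints already in same component. Count unchanged: 2.
New component count: 2

Answer: 2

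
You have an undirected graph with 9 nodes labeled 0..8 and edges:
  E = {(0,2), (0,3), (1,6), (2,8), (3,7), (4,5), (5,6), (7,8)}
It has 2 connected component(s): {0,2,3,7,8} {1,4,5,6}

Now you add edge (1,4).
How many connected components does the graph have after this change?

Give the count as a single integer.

Answer: 2

Derivation:
Initial component count: 2
Add (1,4): endpoints already in same component. Count unchanged: 2.
New component count: 2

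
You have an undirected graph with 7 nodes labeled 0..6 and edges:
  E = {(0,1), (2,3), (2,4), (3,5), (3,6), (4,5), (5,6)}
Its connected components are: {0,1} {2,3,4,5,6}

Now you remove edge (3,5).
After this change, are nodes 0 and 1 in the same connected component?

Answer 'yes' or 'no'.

Initial components: {0,1} {2,3,4,5,6}
Removing edge (3,5): not a bridge — component count unchanged at 2.
New components: {0,1} {2,3,4,5,6}
Are 0 and 1 in the same component? yes

Answer: yes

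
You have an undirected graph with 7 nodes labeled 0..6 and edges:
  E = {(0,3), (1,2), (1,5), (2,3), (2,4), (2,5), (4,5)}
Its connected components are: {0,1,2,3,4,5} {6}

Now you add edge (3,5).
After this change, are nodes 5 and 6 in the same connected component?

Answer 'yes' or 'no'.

Answer: no

Derivation:
Initial components: {0,1,2,3,4,5} {6}
Adding edge (3,5): both already in same component {0,1,2,3,4,5}. No change.
New components: {0,1,2,3,4,5} {6}
Are 5 and 6 in the same component? no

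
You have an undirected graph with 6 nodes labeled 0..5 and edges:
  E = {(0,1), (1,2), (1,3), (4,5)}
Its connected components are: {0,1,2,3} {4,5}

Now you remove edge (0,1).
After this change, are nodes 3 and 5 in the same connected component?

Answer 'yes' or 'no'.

Initial components: {0,1,2,3} {4,5}
Removing edge (0,1): it was a bridge — component count 2 -> 3.
New components: {0} {1,2,3} {4,5}
Are 3 and 5 in the same component? no

Answer: no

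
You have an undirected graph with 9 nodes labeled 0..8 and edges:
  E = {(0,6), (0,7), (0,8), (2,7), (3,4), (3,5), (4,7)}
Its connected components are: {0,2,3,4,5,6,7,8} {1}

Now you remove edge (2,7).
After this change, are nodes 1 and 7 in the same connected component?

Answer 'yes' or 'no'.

Answer: no

Derivation:
Initial components: {0,2,3,4,5,6,7,8} {1}
Removing edge (2,7): it was a bridge — component count 2 -> 3.
New components: {0,3,4,5,6,7,8} {1} {2}
Are 1 and 7 in the same component? no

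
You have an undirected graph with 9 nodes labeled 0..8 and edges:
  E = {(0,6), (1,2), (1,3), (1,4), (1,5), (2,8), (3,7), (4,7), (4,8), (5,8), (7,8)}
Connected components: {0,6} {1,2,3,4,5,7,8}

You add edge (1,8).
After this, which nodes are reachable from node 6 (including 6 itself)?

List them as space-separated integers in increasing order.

Answer: 0 6

Derivation:
Before: nodes reachable from 6: {0,6}
Adding (1,8): both endpoints already in same component. Reachability from 6 unchanged.
After: nodes reachable from 6: {0,6}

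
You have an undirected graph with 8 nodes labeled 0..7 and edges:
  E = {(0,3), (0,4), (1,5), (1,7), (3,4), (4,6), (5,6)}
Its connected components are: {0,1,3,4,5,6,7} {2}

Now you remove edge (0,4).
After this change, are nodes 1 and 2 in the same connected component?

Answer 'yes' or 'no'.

Answer: no

Derivation:
Initial components: {0,1,3,4,5,6,7} {2}
Removing edge (0,4): not a bridge — component count unchanged at 2.
New components: {0,1,3,4,5,6,7} {2}
Are 1 and 2 in the same component? no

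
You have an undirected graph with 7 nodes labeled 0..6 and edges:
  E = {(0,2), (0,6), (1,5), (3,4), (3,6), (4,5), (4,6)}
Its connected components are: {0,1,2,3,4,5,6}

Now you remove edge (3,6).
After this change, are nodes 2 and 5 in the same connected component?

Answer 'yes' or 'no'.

Initial components: {0,1,2,3,4,5,6}
Removing edge (3,6): not a bridge — component count unchanged at 1.
New components: {0,1,2,3,4,5,6}
Are 2 and 5 in the same component? yes

Answer: yes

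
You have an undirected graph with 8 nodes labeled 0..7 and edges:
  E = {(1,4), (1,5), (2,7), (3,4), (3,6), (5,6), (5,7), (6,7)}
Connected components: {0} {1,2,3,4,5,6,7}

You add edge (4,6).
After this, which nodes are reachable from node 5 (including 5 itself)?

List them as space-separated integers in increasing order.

Before: nodes reachable from 5: {1,2,3,4,5,6,7}
Adding (4,6): both endpoints already in same component. Reachability from 5 unchanged.
After: nodes reachable from 5: {1,2,3,4,5,6,7}

Answer: 1 2 3 4 5 6 7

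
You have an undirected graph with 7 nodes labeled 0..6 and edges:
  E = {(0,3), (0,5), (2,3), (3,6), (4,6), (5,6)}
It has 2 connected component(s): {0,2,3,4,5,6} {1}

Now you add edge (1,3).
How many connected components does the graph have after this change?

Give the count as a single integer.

Initial component count: 2
Add (1,3): merges two components. Count decreases: 2 -> 1.
New component count: 1

Answer: 1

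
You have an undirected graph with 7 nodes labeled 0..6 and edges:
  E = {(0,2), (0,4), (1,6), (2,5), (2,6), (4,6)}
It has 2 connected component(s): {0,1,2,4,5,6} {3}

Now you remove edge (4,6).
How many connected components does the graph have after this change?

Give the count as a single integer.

Answer: 2

Derivation:
Initial component count: 2
Remove (4,6): not a bridge. Count unchanged: 2.
  After removal, components: {0,1,2,4,5,6} {3}
New component count: 2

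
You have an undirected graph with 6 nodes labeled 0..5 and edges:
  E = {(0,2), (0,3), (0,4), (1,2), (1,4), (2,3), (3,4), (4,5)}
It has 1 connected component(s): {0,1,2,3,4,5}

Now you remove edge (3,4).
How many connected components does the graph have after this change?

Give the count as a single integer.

Initial component count: 1
Remove (3,4): not a bridge. Count unchanged: 1.
  After removal, components: {0,1,2,3,4,5}
New component count: 1

Answer: 1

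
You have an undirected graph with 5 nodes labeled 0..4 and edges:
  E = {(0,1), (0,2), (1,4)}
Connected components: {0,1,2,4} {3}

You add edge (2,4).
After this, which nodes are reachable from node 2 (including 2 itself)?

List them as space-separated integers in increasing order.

Answer: 0 1 2 4

Derivation:
Before: nodes reachable from 2: {0,1,2,4}
Adding (2,4): both endpoints already in same component. Reachability from 2 unchanged.
After: nodes reachable from 2: {0,1,2,4}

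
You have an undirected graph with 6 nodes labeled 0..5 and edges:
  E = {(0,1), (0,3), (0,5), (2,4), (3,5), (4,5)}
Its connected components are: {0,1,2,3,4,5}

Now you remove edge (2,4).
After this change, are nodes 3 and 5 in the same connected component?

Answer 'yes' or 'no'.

Answer: yes

Derivation:
Initial components: {0,1,2,3,4,5}
Removing edge (2,4): it was a bridge — component count 1 -> 2.
New components: {0,1,3,4,5} {2}
Are 3 and 5 in the same component? yes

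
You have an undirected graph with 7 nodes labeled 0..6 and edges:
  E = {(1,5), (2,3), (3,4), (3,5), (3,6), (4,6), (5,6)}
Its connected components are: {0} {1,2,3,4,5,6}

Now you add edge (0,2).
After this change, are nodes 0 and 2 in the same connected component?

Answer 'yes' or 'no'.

Answer: yes

Derivation:
Initial components: {0} {1,2,3,4,5,6}
Adding edge (0,2): merges {0} and {1,2,3,4,5,6}.
New components: {0,1,2,3,4,5,6}
Are 0 and 2 in the same component? yes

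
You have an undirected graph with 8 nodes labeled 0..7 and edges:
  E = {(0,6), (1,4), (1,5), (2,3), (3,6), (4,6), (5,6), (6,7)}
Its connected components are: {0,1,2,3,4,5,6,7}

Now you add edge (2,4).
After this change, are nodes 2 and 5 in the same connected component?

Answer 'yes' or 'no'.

Answer: yes

Derivation:
Initial components: {0,1,2,3,4,5,6,7}
Adding edge (2,4): both already in same component {0,1,2,3,4,5,6,7}. No change.
New components: {0,1,2,3,4,5,6,7}
Are 2 and 5 in the same component? yes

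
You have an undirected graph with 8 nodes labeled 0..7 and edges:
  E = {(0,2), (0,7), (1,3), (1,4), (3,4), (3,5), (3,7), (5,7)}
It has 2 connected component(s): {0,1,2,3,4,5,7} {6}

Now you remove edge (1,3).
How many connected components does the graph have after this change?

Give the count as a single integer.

Answer: 2

Derivation:
Initial component count: 2
Remove (1,3): not a bridge. Count unchanged: 2.
  After removal, components: {0,1,2,3,4,5,7} {6}
New component count: 2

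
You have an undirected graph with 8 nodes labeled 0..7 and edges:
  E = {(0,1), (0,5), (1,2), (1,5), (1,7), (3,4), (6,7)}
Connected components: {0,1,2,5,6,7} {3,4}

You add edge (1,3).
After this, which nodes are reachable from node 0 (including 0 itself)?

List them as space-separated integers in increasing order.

Answer: 0 1 2 3 4 5 6 7

Derivation:
Before: nodes reachable from 0: {0,1,2,5,6,7}
Adding (1,3): merges 0's component with another. Reachability grows.
After: nodes reachable from 0: {0,1,2,3,4,5,6,7}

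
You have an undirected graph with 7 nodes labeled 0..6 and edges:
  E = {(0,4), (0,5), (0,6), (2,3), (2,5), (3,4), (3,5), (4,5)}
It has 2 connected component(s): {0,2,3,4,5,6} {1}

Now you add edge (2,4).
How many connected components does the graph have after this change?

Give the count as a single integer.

Initial component count: 2
Add (2,4): endpoints already in same component. Count unchanged: 2.
New component count: 2

Answer: 2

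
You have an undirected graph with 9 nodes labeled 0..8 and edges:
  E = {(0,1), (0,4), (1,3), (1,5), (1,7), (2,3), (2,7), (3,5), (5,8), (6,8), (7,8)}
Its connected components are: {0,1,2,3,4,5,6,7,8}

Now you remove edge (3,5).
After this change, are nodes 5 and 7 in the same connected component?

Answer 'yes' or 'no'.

Answer: yes

Derivation:
Initial components: {0,1,2,3,4,5,6,7,8}
Removing edge (3,5): not a bridge — component count unchanged at 1.
New components: {0,1,2,3,4,5,6,7,8}
Are 5 and 7 in the same component? yes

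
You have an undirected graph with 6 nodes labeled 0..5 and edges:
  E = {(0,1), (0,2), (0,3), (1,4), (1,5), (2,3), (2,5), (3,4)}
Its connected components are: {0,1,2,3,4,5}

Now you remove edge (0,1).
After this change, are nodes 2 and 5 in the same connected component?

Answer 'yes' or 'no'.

Initial components: {0,1,2,3,4,5}
Removing edge (0,1): not a bridge — component count unchanged at 1.
New components: {0,1,2,3,4,5}
Are 2 and 5 in the same component? yes

Answer: yes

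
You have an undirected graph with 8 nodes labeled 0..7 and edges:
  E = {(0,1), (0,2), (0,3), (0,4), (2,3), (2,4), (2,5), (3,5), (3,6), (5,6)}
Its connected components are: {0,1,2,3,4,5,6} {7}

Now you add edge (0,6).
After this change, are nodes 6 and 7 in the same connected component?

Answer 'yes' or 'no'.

Answer: no

Derivation:
Initial components: {0,1,2,3,4,5,6} {7}
Adding edge (0,6): both already in same component {0,1,2,3,4,5,6}. No change.
New components: {0,1,2,3,4,5,6} {7}
Are 6 and 7 in the same component? no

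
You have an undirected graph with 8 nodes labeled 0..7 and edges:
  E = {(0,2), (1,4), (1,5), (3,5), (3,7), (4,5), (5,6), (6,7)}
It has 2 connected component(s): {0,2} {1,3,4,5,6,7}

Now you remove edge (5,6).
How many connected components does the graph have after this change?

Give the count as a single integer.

Initial component count: 2
Remove (5,6): not a bridge. Count unchanged: 2.
  After removal, components: {0,2} {1,3,4,5,6,7}
New component count: 2

Answer: 2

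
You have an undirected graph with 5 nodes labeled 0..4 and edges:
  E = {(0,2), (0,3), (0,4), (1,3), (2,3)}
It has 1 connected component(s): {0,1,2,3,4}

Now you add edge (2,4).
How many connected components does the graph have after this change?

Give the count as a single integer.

Answer: 1

Derivation:
Initial component count: 1
Add (2,4): endpoints already in same component. Count unchanged: 1.
New component count: 1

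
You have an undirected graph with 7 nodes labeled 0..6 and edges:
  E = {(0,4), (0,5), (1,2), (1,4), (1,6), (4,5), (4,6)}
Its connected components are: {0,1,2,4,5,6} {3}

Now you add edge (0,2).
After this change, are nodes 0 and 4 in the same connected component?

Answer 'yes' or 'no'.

Initial components: {0,1,2,4,5,6} {3}
Adding edge (0,2): both already in same component {0,1,2,4,5,6}. No change.
New components: {0,1,2,4,5,6} {3}
Are 0 and 4 in the same component? yes

Answer: yes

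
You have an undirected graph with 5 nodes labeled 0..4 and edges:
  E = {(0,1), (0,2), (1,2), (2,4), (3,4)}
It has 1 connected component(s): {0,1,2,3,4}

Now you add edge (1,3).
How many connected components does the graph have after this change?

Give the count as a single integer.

Answer: 1

Derivation:
Initial component count: 1
Add (1,3): endpoints already in same component. Count unchanged: 1.
New component count: 1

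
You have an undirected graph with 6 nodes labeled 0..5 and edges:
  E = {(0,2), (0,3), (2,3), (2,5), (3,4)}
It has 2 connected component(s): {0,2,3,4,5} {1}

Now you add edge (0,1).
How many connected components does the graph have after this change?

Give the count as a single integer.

Answer: 1

Derivation:
Initial component count: 2
Add (0,1): merges two components. Count decreases: 2 -> 1.
New component count: 1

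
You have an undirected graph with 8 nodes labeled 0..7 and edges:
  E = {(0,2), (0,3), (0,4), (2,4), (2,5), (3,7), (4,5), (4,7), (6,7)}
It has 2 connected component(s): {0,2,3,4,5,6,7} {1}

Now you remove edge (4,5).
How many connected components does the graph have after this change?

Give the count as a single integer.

Initial component count: 2
Remove (4,5): not a bridge. Count unchanged: 2.
  After removal, components: {0,2,3,4,5,6,7} {1}
New component count: 2

Answer: 2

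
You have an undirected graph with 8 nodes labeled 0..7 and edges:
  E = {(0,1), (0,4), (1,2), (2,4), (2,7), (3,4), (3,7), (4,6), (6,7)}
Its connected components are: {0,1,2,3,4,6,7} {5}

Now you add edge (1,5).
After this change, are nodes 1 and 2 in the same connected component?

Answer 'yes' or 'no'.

Initial components: {0,1,2,3,4,6,7} {5}
Adding edge (1,5): merges {0,1,2,3,4,6,7} and {5}.
New components: {0,1,2,3,4,5,6,7}
Are 1 and 2 in the same component? yes

Answer: yes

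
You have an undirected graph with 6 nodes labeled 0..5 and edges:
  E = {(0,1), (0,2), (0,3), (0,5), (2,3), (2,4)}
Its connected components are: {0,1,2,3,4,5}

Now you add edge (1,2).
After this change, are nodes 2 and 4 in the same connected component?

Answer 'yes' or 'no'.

Answer: yes

Derivation:
Initial components: {0,1,2,3,4,5}
Adding edge (1,2): both already in same component {0,1,2,3,4,5}. No change.
New components: {0,1,2,3,4,5}
Are 2 and 4 in the same component? yes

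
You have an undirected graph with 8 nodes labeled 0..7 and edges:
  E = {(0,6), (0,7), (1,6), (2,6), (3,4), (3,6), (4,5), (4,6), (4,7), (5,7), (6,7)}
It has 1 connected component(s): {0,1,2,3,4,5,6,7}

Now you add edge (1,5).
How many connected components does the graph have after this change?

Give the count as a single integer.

Initial component count: 1
Add (1,5): endpoints already in same component. Count unchanged: 1.
New component count: 1

Answer: 1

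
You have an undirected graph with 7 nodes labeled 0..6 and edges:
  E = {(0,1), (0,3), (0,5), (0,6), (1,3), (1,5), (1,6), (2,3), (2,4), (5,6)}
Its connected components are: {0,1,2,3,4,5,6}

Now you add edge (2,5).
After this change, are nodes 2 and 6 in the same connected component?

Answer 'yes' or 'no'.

Answer: yes

Derivation:
Initial components: {0,1,2,3,4,5,6}
Adding edge (2,5): both already in same component {0,1,2,3,4,5,6}. No change.
New components: {0,1,2,3,4,5,6}
Are 2 and 6 in the same component? yes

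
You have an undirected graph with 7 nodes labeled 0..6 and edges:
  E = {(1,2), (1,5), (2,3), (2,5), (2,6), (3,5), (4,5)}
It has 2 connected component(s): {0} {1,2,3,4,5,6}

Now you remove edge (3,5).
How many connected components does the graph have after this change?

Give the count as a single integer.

Initial component count: 2
Remove (3,5): not a bridge. Count unchanged: 2.
  After removal, components: {0} {1,2,3,4,5,6}
New component count: 2

Answer: 2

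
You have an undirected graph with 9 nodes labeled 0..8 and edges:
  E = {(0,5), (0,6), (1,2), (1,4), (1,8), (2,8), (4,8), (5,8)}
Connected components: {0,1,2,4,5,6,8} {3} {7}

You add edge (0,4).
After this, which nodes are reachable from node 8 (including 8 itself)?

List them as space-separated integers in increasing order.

Answer: 0 1 2 4 5 6 8

Derivation:
Before: nodes reachable from 8: {0,1,2,4,5,6,8}
Adding (0,4): both endpoints already in same component. Reachability from 8 unchanged.
After: nodes reachable from 8: {0,1,2,4,5,6,8}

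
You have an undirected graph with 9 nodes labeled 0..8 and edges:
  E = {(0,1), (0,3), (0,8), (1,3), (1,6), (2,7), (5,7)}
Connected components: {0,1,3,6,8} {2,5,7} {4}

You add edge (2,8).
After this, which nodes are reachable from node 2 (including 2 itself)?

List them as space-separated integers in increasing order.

Before: nodes reachable from 2: {2,5,7}
Adding (2,8): merges 2's component with another. Reachability grows.
After: nodes reachable from 2: {0,1,2,3,5,6,7,8}

Answer: 0 1 2 3 5 6 7 8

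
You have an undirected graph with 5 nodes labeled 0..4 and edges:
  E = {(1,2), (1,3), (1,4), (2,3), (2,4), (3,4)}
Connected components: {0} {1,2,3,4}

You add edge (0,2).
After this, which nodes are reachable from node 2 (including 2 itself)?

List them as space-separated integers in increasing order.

Answer: 0 1 2 3 4

Derivation:
Before: nodes reachable from 2: {1,2,3,4}
Adding (0,2): merges 2's component with another. Reachability grows.
After: nodes reachable from 2: {0,1,2,3,4}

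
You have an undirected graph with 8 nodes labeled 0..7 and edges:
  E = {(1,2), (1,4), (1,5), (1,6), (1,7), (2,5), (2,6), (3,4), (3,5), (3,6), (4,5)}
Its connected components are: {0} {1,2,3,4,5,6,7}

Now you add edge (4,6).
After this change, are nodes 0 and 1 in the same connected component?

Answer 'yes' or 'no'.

Answer: no

Derivation:
Initial components: {0} {1,2,3,4,5,6,7}
Adding edge (4,6): both already in same component {1,2,3,4,5,6,7}. No change.
New components: {0} {1,2,3,4,5,6,7}
Are 0 and 1 in the same component? no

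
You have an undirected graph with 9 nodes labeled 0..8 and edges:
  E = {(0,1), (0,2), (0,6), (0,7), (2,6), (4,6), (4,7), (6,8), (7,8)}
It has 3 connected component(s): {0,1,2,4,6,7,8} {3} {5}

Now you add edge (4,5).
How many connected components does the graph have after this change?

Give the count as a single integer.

Initial component count: 3
Add (4,5): merges two components. Count decreases: 3 -> 2.
New component count: 2

Answer: 2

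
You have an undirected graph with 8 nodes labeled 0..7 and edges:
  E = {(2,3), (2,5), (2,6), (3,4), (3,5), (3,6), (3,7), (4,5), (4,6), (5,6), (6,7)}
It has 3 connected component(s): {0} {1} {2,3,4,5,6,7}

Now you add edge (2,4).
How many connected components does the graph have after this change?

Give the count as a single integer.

Answer: 3

Derivation:
Initial component count: 3
Add (2,4): endpoints already in same component. Count unchanged: 3.
New component count: 3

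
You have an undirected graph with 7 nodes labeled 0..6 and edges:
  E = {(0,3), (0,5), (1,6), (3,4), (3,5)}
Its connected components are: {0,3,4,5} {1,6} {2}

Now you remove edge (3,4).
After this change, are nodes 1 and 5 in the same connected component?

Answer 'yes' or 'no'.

Initial components: {0,3,4,5} {1,6} {2}
Removing edge (3,4): it was a bridge — component count 3 -> 4.
New components: {0,3,5} {1,6} {2} {4}
Are 1 and 5 in the same component? no

Answer: no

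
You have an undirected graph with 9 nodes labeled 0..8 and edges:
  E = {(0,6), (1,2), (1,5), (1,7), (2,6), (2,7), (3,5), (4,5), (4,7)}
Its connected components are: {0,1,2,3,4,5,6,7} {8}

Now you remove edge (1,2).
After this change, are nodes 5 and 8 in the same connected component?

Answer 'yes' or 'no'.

Answer: no

Derivation:
Initial components: {0,1,2,3,4,5,6,7} {8}
Removing edge (1,2): not a bridge — component count unchanged at 2.
New components: {0,1,2,3,4,5,6,7} {8}
Are 5 and 8 in the same component? no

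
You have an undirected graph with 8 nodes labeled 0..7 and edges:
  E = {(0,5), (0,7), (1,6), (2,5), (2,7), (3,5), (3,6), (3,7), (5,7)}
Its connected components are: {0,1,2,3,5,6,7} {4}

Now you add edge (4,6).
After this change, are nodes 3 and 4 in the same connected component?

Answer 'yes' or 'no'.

Answer: yes

Derivation:
Initial components: {0,1,2,3,5,6,7} {4}
Adding edge (4,6): merges {4} and {0,1,2,3,5,6,7}.
New components: {0,1,2,3,4,5,6,7}
Are 3 and 4 in the same component? yes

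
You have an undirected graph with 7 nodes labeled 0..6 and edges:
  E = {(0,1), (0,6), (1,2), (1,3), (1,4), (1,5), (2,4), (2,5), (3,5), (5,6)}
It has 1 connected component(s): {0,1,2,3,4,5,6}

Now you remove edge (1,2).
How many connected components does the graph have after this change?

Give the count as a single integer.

Initial component count: 1
Remove (1,2): not a bridge. Count unchanged: 1.
  After removal, components: {0,1,2,3,4,5,6}
New component count: 1

Answer: 1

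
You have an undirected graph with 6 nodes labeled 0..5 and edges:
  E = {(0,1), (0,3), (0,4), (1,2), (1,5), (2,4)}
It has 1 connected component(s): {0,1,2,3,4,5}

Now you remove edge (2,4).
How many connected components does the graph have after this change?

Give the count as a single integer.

Initial component count: 1
Remove (2,4): not a bridge. Count unchanged: 1.
  After removal, components: {0,1,2,3,4,5}
New component count: 1

Answer: 1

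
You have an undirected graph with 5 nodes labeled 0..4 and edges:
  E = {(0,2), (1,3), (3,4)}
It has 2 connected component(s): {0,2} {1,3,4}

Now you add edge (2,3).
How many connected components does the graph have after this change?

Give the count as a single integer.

Answer: 1

Derivation:
Initial component count: 2
Add (2,3): merges two components. Count decreases: 2 -> 1.
New component count: 1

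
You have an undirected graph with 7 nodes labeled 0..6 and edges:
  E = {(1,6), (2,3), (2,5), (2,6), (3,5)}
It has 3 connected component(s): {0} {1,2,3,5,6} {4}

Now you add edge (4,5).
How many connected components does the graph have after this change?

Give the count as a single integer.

Initial component count: 3
Add (4,5): merges two components. Count decreases: 3 -> 2.
New component count: 2

Answer: 2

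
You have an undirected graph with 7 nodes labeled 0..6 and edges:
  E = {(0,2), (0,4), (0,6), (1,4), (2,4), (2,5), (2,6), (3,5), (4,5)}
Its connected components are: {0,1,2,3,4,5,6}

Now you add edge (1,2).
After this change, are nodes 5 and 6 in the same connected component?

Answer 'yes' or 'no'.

Initial components: {0,1,2,3,4,5,6}
Adding edge (1,2): both already in same component {0,1,2,3,4,5,6}. No change.
New components: {0,1,2,3,4,5,6}
Are 5 and 6 in the same component? yes

Answer: yes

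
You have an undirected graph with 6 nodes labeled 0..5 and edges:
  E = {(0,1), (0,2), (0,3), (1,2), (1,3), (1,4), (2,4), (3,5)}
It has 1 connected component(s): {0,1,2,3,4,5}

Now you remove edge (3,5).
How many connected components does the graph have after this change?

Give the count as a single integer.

Answer: 2

Derivation:
Initial component count: 1
Remove (3,5): it was a bridge. Count increases: 1 -> 2.
  After removal, components: {0,1,2,3,4} {5}
New component count: 2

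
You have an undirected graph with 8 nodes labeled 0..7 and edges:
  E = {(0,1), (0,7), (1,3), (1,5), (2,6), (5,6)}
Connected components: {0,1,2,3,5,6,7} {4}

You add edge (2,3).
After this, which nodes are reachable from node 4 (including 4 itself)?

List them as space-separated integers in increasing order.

Before: nodes reachable from 4: {4}
Adding (2,3): both endpoints already in same component. Reachability from 4 unchanged.
After: nodes reachable from 4: {4}

Answer: 4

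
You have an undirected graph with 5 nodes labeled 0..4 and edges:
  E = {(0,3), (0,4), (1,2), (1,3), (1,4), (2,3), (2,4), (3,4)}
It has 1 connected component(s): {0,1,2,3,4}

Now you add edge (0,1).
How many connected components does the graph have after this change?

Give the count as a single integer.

Answer: 1

Derivation:
Initial component count: 1
Add (0,1): endpoints already in same component. Count unchanged: 1.
New component count: 1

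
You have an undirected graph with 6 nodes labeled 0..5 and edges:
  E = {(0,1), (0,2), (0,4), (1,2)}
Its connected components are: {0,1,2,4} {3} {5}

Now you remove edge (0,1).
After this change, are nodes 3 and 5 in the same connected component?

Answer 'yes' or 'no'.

Answer: no

Derivation:
Initial components: {0,1,2,4} {3} {5}
Removing edge (0,1): not a bridge — component count unchanged at 3.
New components: {0,1,2,4} {3} {5}
Are 3 and 5 in the same component? no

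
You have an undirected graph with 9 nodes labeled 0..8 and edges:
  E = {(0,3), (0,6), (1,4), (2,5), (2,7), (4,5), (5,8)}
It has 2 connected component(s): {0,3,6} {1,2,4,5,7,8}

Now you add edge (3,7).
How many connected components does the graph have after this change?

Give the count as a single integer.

Answer: 1

Derivation:
Initial component count: 2
Add (3,7): merges two components. Count decreases: 2 -> 1.
New component count: 1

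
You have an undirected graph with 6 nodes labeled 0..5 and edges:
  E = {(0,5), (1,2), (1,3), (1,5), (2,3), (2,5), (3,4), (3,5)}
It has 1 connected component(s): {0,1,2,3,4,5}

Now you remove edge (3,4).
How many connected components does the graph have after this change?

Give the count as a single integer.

Initial component count: 1
Remove (3,4): it was a bridge. Count increases: 1 -> 2.
  After removal, components: {0,1,2,3,5} {4}
New component count: 2

Answer: 2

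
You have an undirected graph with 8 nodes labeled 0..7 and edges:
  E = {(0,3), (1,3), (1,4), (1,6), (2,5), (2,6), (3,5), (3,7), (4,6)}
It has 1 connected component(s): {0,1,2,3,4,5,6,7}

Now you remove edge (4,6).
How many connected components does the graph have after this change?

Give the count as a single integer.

Answer: 1

Derivation:
Initial component count: 1
Remove (4,6): not a bridge. Count unchanged: 1.
  After removal, components: {0,1,2,3,4,5,6,7}
New component count: 1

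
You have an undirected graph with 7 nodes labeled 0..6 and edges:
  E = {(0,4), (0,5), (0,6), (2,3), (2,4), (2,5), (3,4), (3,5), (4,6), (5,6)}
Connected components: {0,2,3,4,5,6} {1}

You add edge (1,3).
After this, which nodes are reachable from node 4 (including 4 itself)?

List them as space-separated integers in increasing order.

Answer: 0 1 2 3 4 5 6

Derivation:
Before: nodes reachable from 4: {0,2,3,4,5,6}
Adding (1,3): merges 4's component with another. Reachability grows.
After: nodes reachable from 4: {0,1,2,3,4,5,6}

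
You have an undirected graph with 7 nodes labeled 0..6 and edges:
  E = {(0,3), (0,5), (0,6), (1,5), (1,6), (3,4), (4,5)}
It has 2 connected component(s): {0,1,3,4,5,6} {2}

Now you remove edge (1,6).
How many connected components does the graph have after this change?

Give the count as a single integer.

Initial component count: 2
Remove (1,6): not a bridge. Count unchanged: 2.
  After removal, components: {0,1,3,4,5,6} {2}
New component count: 2

Answer: 2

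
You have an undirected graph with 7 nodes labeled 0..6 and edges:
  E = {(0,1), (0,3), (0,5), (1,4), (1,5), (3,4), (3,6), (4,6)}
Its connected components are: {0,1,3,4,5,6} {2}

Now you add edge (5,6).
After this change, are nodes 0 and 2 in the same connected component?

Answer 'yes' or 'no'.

Answer: no

Derivation:
Initial components: {0,1,3,4,5,6} {2}
Adding edge (5,6): both already in same component {0,1,3,4,5,6}. No change.
New components: {0,1,3,4,5,6} {2}
Are 0 and 2 in the same component? no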